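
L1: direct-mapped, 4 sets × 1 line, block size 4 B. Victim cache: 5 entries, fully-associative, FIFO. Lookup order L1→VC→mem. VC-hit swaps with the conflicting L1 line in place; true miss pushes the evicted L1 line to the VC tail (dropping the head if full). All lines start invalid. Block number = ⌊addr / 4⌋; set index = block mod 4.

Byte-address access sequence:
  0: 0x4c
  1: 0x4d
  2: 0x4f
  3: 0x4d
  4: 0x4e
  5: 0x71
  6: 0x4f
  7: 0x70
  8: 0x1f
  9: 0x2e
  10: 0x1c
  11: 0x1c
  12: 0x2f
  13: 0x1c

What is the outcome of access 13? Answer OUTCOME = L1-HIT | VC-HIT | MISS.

0: 0x4c (blk 19, set 3) → MISS  vc=[]
1: 0x4d (blk 19, set 3) → L1-HIT  vc=[]
2: 0x4f (blk 19, set 3) → L1-HIT  vc=[]
3: 0x4d (blk 19, set 3) → L1-HIT  vc=[]
4: 0x4e (blk 19, set 3) → L1-HIT  vc=[]
5: 0x71 (blk 28, set 0) → MISS  vc=[]
6: 0x4f (blk 19, set 3) → L1-HIT  vc=[]
7: 0x70 (blk 28, set 0) → L1-HIT  vc=[]
8: 0x1f (blk 7, set 3) → MISS  vc=[19]
9: 0x2e (blk 11, set 3) → MISS  vc=[19, 7]
10: 0x1c (blk 7, set 3) → VC-HIT  vc=[19, 11]
11: 0x1c (blk 7, set 3) → L1-HIT  vc=[19, 11]
12: 0x2f (blk 11, set 3) → VC-HIT  vc=[19, 7]
13: 0x1c (blk 7, set 3) → VC-HIT  vc=[19, 11]

OUTCOME = VC-HIT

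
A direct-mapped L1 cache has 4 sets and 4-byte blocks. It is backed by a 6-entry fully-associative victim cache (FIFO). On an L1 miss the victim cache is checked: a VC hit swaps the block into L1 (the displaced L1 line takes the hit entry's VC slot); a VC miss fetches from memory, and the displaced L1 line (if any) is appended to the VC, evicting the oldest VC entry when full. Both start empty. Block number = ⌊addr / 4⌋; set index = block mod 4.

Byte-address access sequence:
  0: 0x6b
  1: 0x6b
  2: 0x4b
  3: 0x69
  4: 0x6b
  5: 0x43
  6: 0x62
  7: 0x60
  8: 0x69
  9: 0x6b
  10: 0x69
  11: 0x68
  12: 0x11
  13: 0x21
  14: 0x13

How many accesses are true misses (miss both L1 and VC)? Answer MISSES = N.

0: 0x6b (blk 26, set 2) → MISS  vc=[]
1: 0x6b (blk 26, set 2) → L1-HIT  vc=[]
2: 0x4b (blk 18, set 2) → MISS  vc=[26]
3: 0x69 (blk 26, set 2) → VC-HIT  vc=[18]
4: 0x6b (blk 26, set 2) → L1-HIT  vc=[18]
5: 0x43 (blk 16, set 0) → MISS  vc=[18]
6: 0x62 (blk 24, set 0) → MISS  vc=[18, 16]
7: 0x60 (blk 24, set 0) → L1-HIT  vc=[18, 16]
8: 0x69 (blk 26, set 2) → L1-HIT  vc=[18, 16]
9: 0x6b (blk 26, set 2) → L1-HIT  vc=[18, 16]
10: 0x69 (blk 26, set 2) → L1-HIT  vc=[18, 16]
11: 0x68 (blk 26, set 2) → L1-HIT  vc=[18, 16]
12: 0x11 (blk 4, set 0) → MISS  vc=[18, 16, 24]
13: 0x21 (blk 8, set 0) → MISS  vc=[18, 16, 24, 4]
14: 0x13 (blk 4, set 0) → VC-HIT  vc=[18, 16, 24, 8]

MISSES = 6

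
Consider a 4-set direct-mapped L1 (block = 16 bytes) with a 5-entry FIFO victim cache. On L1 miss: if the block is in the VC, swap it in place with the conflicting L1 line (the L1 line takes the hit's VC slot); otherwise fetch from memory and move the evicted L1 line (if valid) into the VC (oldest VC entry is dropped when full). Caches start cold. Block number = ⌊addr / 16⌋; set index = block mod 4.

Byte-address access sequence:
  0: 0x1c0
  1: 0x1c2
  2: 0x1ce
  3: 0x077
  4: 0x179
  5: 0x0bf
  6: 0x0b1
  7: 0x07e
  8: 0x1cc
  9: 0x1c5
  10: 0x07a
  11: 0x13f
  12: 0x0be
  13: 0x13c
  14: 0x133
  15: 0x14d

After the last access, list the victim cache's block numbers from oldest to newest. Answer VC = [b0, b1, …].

  [0] addr=0x1c0 blk=28 s=0: MISS | VC []
  [1] addr=0x1c2 blk=28 s=0: L1-HIT | VC []
  [2] addr=0x1ce blk=28 s=0: L1-HIT | VC []
  [3] addr=0x77 blk=7 s=3: MISS | VC []
  [4] addr=0x179 blk=23 s=3: MISS | VC [7]
  [5] addr=0xbf blk=11 s=3: MISS | VC [7, 23]
  [6] addr=0xb1 blk=11 s=3: L1-HIT | VC [7, 23]
  [7] addr=0x7e blk=7 s=3: VC-HIT | VC [11, 23]
  [8] addr=0x1cc blk=28 s=0: L1-HIT | VC [11, 23]
  [9] addr=0x1c5 blk=28 s=0: L1-HIT | VC [11, 23]
  [10] addr=0x7a blk=7 s=3: L1-HIT | VC [11, 23]
  [11] addr=0x13f blk=19 s=3: MISS | VC [11, 23, 7]
  [12] addr=0xbe blk=11 s=3: VC-HIT | VC [19, 23, 7]
  [13] addr=0x13c blk=19 s=3: VC-HIT | VC [11, 23, 7]
  [14] addr=0x133 blk=19 s=3: L1-HIT | VC [11, 23, 7]
  [15] addr=0x14d blk=20 s=0: MISS | VC [11, 23, 7, 28]

VC = [11, 23, 7, 28]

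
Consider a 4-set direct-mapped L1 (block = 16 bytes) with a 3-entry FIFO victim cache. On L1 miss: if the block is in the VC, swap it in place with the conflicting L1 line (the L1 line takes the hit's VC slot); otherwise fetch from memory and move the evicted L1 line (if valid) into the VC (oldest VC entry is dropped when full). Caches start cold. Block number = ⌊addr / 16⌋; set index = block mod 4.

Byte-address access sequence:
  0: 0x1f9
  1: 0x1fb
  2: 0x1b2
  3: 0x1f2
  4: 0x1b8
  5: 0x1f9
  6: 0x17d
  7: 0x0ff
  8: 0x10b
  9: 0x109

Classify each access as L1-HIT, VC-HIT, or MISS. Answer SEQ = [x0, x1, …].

  [0] addr=0x1f9 blk=31 s=3: MISS | VC []
  [1] addr=0x1fb blk=31 s=3: L1-HIT | VC []
  [2] addr=0x1b2 blk=27 s=3: MISS | VC [31]
  [3] addr=0x1f2 blk=31 s=3: VC-HIT | VC [27]
  [4] addr=0x1b8 blk=27 s=3: VC-HIT | VC [31]
  [5] addr=0x1f9 blk=31 s=3: VC-HIT | VC [27]
  [6] addr=0x17d blk=23 s=3: MISS | VC [27, 31]
  [7] addr=0xff blk=15 s=3: MISS | VC [27, 31, 23]
  [8] addr=0x10b blk=16 s=0: MISS | VC [27, 31, 23]
  [9] addr=0x109 blk=16 s=0: L1-HIT | VC [27, 31, 23]

SEQ = [MISS, L1-HIT, MISS, VC-HIT, VC-HIT, VC-HIT, MISS, MISS, MISS, L1-HIT]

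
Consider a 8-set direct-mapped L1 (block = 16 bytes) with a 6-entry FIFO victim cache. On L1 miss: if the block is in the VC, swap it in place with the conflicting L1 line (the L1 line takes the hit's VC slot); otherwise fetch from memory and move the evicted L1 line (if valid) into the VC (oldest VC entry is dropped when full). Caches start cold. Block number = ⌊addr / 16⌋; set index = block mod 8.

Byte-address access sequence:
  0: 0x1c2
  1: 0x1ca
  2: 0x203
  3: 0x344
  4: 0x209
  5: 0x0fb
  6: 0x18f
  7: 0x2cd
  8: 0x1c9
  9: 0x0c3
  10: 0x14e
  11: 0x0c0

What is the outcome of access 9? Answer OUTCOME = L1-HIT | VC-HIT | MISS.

OUTCOME = MISS

  [0] addr=0x1c2 blk=28 s=4: MISS | VC []
  [1] addr=0x1ca blk=28 s=4: L1-HIT | VC []
  [2] addr=0x203 blk=32 s=0: MISS | VC []
  [3] addr=0x344 blk=52 s=4: MISS | VC [28]
  [4] addr=0x209 blk=32 s=0: L1-HIT | VC [28]
  [5] addr=0xfb blk=15 s=7: MISS | VC [28]
  [6] addr=0x18f blk=24 s=0: MISS | VC [28, 32]
  [7] addr=0x2cd blk=44 s=4: MISS | VC [28, 32, 52]
  [8] addr=0x1c9 blk=28 s=4: VC-HIT | VC [44, 32, 52]
  [9] addr=0xc3 blk=12 s=4: MISS | VC [44, 32, 52, 28]
  [10] addr=0x14e blk=20 s=4: MISS | VC [44, 32, 52, 28, 12]
  [11] addr=0xc0 blk=12 s=4: VC-HIT | VC [44, 32, 52, 28, 20]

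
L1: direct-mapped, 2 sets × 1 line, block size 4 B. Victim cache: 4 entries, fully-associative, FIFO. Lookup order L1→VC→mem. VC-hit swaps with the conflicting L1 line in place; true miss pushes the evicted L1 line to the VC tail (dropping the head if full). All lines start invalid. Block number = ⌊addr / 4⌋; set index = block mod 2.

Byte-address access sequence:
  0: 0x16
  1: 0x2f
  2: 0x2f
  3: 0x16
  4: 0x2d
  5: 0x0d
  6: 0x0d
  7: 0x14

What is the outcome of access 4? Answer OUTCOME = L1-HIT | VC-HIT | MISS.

0: 0x16 (blk 5, set 1) → MISS  vc=[]
1: 0x2f (blk 11, set 1) → MISS  vc=[5]
2: 0x2f (blk 11, set 1) → L1-HIT  vc=[5]
3: 0x16 (blk 5, set 1) → VC-HIT  vc=[11]
4: 0x2d (blk 11, set 1) → VC-HIT  vc=[5]
5: 0xd (blk 3, set 1) → MISS  vc=[5, 11]
6: 0xd (blk 3, set 1) → L1-HIT  vc=[5, 11]
7: 0x14 (blk 5, set 1) → VC-HIT  vc=[3, 11]

OUTCOME = VC-HIT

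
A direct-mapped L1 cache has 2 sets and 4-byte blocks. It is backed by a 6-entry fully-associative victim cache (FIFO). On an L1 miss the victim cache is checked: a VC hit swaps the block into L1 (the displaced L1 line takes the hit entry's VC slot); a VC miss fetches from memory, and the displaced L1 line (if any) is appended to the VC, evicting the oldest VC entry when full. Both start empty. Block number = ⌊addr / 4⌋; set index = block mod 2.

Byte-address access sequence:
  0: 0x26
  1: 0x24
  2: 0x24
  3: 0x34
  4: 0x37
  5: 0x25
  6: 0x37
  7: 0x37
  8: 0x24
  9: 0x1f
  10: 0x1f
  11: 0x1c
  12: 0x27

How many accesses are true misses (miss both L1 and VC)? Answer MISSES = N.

  [0] addr=0x26 blk=9 s=1: MISS | VC []
  [1] addr=0x24 blk=9 s=1: L1-HIT | VC []
  [2] addr=0x24 blk=9 s=1: L1-HIT | VC []
  [3] addr=0x34 blk=13 s=1: MISS | VC [9]
  [4] addr=0x37 blk=13 s=1: L1-HIT | VC [9]
  [5] addr=0x25 blk=9 s=1: VC-HIT | VC [13]
  [6] addr=0x37 blk=13 s=1: VC-HIT | VC [9]
  [7] addr=0x37 blk=13 s=1: L1-HIT | VC [9]
  [8] addr=0x24 blk=9 s=1: VC-HIT | VC [13]
  [9] addr=0x1f blk=7 s=1: MISS | VC [13, 9]
  [10] addr=0x1f blk=7 s=1: L1-HIT | VC [13, 9]
  [11] addr=0x1c blk=7 s=1: L1-HIT | VC [13, 9]
  [12] addr=0x27 blk=9 s=1: VC-HIT | VC [13, 7]

MISSES = 3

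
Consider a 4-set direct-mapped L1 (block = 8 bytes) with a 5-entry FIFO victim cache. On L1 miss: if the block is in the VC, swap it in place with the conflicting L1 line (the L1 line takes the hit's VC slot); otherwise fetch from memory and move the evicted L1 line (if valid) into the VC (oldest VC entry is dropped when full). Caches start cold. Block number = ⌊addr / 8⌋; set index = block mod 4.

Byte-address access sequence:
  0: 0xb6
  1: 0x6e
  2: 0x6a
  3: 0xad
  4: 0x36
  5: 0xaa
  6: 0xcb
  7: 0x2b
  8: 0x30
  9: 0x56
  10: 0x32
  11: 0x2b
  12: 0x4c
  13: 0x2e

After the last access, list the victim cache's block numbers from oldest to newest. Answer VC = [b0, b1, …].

  [0] addr=0xb6 blk=22 s=2: MISS | VC []
  [1] addr=0x6e blk=13 s=1: MISS | VC []
  [2] addr=0x6a blk=13 s=1: L1-HIT | VC []
  [3] addr=0xad blk=21 s=1: MISS | VC [13]
  [4] addr=0x36 blk=6 s=2: MISS | VC [13, 22]
  [5] addr=0xaa blk=21 s=1: L1-HIT | VC [13, 22]
  [6] addr=0xcb blk=25 s=1: MISS | VC [13, 22, 21]
  [7] addr=0x2b blk=5 s=1: MISS | VC [13, 22, 21, 25]
  [8] addr=0x30 blk=6 s=2: L1-HIT | VC [13, 22, 21, 25]
  [9] addr=0x56 blk=10 s=2: MISS | VC [13, 22, 21, 25, 6]
  [10] addr=0x32 blk=6 s=2: VC-HIT | VC [13, 22, 21, 25, 10]
  [11] addr=0x2b blk=5 s=1: L1-HIT | VC [13, 22, 21, 25, 10]
  [12] addr=0x4c blk=9 s=1: MISS | VC [22, 21, 25, 10, 5]
  [13] addr=0x2e blk=5 s=1: VC-HIT | VC [22, 21, 25, 10, 9]

VC = [22, 21, 25, 10, 9]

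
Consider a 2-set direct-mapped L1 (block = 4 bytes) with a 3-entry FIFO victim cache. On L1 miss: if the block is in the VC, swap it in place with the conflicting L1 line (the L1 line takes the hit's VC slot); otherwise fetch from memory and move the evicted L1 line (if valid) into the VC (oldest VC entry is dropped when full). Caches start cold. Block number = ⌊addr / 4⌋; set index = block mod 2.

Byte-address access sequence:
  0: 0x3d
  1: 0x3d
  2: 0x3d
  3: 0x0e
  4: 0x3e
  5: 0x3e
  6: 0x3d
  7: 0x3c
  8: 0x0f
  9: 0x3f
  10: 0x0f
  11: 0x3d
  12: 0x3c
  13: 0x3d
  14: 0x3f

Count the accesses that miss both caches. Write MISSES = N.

MISSES = 2

0: 0x3d (blk 15, set 1) → MISS  vc=[]
1: 0x3d (blk 15, set 1) → L1-HIT  vc=[]
2: 0x3d (blk 15, set 1) → L1-HIT  vc=[]
3: 0xe (blk 3, set 1) → MISS  vc=[15]
4: 0x3e (blk 15, set 1) → VC-HIT  vc=[3]
5: 0x3e (blk 15, set 1) → L1-HIT  vc=[3]
6: 0x3d (blk 15, set 1) → L1-HIT  vc=[3]
7: 0x3c (blk 15, set 1) → L1-HIT  vc=[3]
8: 0xf (blk 3, set 1) → VC-HIT  vc=[15]
9: 0x3f (blk 15, set 1) → VC-HIT  vc=[3]
10: 0xf (blk 3, set 1) → VC-HIT  vc=[15]
11: 0x3d (blk 15, set 1) → VC-HIT  vc=[3]
12: 0x3c (blk 15, set 1) → L1-HIT  vc=[3]
13: 0x3d (blk 15, set 1) → L1-HIT  vc=[3]
14: 0x3f (blk 15, set 1) → L1-HIT  vc=[3]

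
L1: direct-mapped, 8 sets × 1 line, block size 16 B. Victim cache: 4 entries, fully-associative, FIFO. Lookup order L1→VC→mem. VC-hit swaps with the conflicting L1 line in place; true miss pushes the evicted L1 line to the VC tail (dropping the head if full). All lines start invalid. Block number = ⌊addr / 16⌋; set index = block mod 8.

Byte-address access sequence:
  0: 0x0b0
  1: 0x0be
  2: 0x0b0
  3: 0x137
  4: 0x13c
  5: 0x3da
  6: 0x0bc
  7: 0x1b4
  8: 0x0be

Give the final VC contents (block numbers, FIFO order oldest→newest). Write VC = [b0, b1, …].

0: 0xb0 (blk 11, set 3) → MISS  vc=[]
1: 0xbe (blk 11, set 3) → L1-HIT  vc=[]
2: 0xb0 (blk 11, set 3) → L1-HIT  vc=[]
3: 0x137 (blk 19, set 3) → MISS  vc=[11]
4: 0x13c (blk 19, set 3) → L1-HIT  vc=[11]
5: 0x3da (blk 61, set 5) → MISS  vc=[11]
6: 0xbc (blk 11, set 3) → VC-HIT  vc=[19]
7: 0x1b4 (blk 27, set 3) → MISS  vc=[19, 11]
8: 0xbe (blk 11, set 3) → VC-HIT  vc=[19, 27]

VC = [19, 27]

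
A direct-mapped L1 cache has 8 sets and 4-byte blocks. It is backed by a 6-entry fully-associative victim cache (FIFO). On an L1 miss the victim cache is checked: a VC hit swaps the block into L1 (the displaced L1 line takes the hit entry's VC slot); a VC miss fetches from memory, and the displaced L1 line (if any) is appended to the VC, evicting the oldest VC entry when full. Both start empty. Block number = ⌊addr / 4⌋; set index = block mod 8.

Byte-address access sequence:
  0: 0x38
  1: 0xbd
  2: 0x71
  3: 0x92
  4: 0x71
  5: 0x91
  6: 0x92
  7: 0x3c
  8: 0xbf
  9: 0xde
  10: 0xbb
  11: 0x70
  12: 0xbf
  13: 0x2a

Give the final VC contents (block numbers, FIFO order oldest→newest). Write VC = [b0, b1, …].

#0 0x38→b14/s6 MISS; vc=[]
#1 0xbd→b47/s7 MISS; vc=[]
#2 0x71→b28/s4 MISS; vc=[]
#3 0x92→b36/s4 MISS; vc=[28]
#4 0x71→b28/s4 VC-HIT; vc=[36]
#5 0x91→b36/s4 VC-HIT; vc=[28]
#6 0x92→b36/s4 L1-HIT; vc=[28]
#7 0x3c→b15/s7 MISS; vc=[28,47]
#8 0xbf→b47/s7 VC-HIT; vc=[28,15]
#9 0xde→b55/s7 MISS; vc=[28,15,47]
#10 0xbb→b46/s6 MISS; vc=[28,15,47,14]
#11 0x70→b28/s4 VC-HIT; vc=[36,15,47,14]
#12 0xbf→b47/s7 VC-HIT; vc=[36,15,55,14]
#13 0x2a→b10/s2 MISS; vc=[36,15,55,14]

VC = [36, 15, 55, 14]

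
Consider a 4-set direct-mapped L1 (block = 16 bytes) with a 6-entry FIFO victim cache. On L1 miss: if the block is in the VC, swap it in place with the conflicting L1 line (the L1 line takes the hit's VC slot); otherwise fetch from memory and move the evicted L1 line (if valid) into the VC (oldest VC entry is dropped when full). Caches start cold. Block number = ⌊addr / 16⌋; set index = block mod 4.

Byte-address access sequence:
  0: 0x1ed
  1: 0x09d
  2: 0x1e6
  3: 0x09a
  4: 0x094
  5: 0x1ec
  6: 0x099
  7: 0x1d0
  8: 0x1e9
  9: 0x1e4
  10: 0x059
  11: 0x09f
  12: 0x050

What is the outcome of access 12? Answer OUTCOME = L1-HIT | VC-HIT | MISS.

OUTCOME = VC-HIT

0: 0x1ed (blk 30, set 2) → MISS  vc=[]
1: 0x9d (blk 9, set 1) → MISS  vc=[]
2: 0x1e6 (blk 30, set 2) → L1-HIT  vc=[]
3: 0x9a (blk 9, set 1) → L1-HIT  vc=[]
4: 0x94 (blk 9, set 1) → L1-HIT  vc=[]
5: 0x1ec (blk 30, set 2) → L1-HIT  vc=[]
6: 0x99 (blk 9, set 1) → L1-HIT  vc=[]
7: 0x1d0 (blk 29, set 1) → MISS  vc=[9]
8: 0x1e9 (blk 30, set 2) → L1-HIT  vc=[9]
9: 0x1e4 (blk 30, set 2) → L1-HIT  vc=[9]
10: 0x59 (blk 5, set 1) → MISS  vc=[9, 29]
11: 0x9f (blk 9, set 1) → VC-HIT  vc=[5, 29]
12: 0x50 (blk 5, set 1) → VC-HIT  vc=[9, 29]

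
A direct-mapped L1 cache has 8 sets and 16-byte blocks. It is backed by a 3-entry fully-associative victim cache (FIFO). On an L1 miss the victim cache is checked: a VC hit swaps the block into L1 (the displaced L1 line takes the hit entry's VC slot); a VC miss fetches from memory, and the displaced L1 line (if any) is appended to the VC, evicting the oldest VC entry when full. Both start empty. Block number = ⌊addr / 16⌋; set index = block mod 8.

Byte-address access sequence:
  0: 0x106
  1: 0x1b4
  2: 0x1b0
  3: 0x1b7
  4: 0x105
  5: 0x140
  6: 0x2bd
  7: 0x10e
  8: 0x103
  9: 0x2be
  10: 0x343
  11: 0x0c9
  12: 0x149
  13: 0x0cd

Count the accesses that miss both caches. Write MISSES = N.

0: 0x106 (blk 16, set 0) → MISS  vc=[]
1: 0x1b4 (blk 27, set 3) → MISS  vc=[]
2: 0x1b0 (blk 27, set 3) → L1-HIT  vc=[]
3: 0x1b7 (blk 27, set 3) → L1-HIT  vc=[]
4: 0x105 (blk 16, set 0) → L1-HIT  vc=[]
5: 0x140 (blk 20, set 4) → MISS  vc=[]
6: 0x2bd (blk 43, set 3) → MISS  vc=[27]
7: 0x10e (blk 16, set 0) → L1-HIT  vc=[27]
8: 0x103 (blk 16, set 0) → L1-HIT  vc=[27]
9: 0x2be (blk 43, set 3) → L1-HIT  vc=[27]
10: 0x343 (blk 52, set 4) → MISS  vc=[27, 20]
11: 0xc9 (blk 12, set 4) → MISS  vc=[27, 20, 52]
12: 0x149 (blk 20, set 4) → VC-HIT  vc=[27, 12, 52]
13: 0xcd (blk 12, set 4) → VC-HIT  vc=[27, 20, 52]

MISSES = 6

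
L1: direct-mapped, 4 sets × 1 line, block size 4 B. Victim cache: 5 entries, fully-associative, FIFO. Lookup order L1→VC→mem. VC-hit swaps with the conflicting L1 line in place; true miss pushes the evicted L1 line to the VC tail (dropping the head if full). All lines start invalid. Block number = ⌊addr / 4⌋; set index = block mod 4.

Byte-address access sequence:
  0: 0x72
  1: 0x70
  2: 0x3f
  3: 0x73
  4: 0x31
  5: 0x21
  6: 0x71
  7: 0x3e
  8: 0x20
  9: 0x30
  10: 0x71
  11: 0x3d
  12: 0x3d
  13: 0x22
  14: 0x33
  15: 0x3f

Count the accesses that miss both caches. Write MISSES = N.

0: 0x72 (blk 28, set 0) → MISS  vc=[]
1: 0x70 (blk 28, set 0) → L1-HIT  vc=[]
2: 0x3f (blk 15, set 3) → MISS  vc=[]
3: 0x73 (blk 28, set 0) → L1-HIT  vc=[]
4: 0x31 (blk 12, set 0) → MISS  vc=[28]
5: 0x21 (blk 8, set 0) → MISS  vc=[28, 12]
6: 0x71 (blk 28, set 0) → VC-HIT  vc=[8, 12]
7: 0x3e (blk 15, set 3) → L1-HIT  vc=[8, 12]
8: 0x20 (blk 8, set 0) → VC-HIT  vc=[28, 12]
9: 0x30 (blk 12, set 0) → VC-HIT  vc=[28, 8]
10: 0x71 (blk 28, set 0) → VC-HIT  vc=[12, 8]
11: 0x3d (blk 15, set 3) → L1-HIT  vc=[12, 8]
12: 0x3d (blk 15, set 3) → L1-HIT  vc=[12, 8]
13: 0x22 (blk 8, set 0) → VC-HIT  vc=[12, 28]
14: 0x33 (blk 12, set 0) → VC-HIT  vc=[8, 28]
15: 0x3f (blk 15, set 3) → L1-HIT  vc=[8, 28]

MISSES = 4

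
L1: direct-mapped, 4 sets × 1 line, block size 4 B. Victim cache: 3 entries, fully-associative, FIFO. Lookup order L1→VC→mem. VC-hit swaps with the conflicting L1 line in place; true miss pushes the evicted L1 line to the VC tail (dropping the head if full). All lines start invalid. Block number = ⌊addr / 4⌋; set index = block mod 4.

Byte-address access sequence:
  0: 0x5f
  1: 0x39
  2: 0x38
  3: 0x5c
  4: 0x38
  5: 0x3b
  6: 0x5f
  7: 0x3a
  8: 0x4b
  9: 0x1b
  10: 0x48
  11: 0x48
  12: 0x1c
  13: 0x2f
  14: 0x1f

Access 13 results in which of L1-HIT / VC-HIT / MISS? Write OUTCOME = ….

  [0] addr=0x5f blk=23 s=3: MISS | VC []
  [1] addr=0x39 blk=14 s=2: MISS | VC []
  [2] addr=0x38 blk=14 s=2: L1-HIT | VC []
  [3] addr=0x5c blk=23 s=3: L1-HIT | VC []
  [4] addr=0x38 blk=14 s=2: L1-HIT | VC []
  [5] addr=0x3b blk=14 s=2: L1-HIT | VC []
  [6] addr=0x5f blk=23 s=3: L1-HIT | VC []
  [7] addr=0x3a blk=14 s=2: L1-HIT | VC []
  [8] addr=0x4b blk=18 s=2: MISS | VC [14]
  [9] addr=0x1b blk=6 s=2: MISS | VC [14, 18]
  [10] addr=0x48 blk=18 s=2: VC-HIT | VC [14, 6]
  [11] addr=0x48 blk=18 s=2: L1-HIT | VC [14, 6]
  [12] addr=0x1c blk=7 s=3: MISS | VC [14, 6, 23]
  [13] addr=0x2f blk=11 s=3: MISS | VC [6, 23, 7]
  [14] addr=0x1f blk=7 s=3: VC-HIT | VC [6, 23, 11]

OUTCOME = MISS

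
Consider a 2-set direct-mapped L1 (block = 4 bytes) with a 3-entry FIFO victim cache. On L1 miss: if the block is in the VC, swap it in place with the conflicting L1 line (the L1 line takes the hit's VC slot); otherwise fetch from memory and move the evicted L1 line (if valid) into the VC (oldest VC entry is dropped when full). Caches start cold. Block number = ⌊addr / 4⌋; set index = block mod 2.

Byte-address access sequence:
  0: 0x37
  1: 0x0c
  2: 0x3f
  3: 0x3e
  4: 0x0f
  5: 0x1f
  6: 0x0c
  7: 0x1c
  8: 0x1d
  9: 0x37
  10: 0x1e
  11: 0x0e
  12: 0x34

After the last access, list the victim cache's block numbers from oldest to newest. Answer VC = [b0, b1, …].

0: 0x37 (blk 13, set 1) → MISS  vc=[]
1: 0xc (blk 3, set 1) → MISS  vc=[13]
2: 0x3f (blk 15, set 1) → MISS  vc=[13, 3]
3: 0x3e (blk 15, set 1) → L1-HIT  vc=[13, 3]
4: 0xf (blk 3, set 1) → VC-HIT  vc=[13, 15]
5: 0x1f (blk 7, set 1) → MISS  vc=[13, 15, 3]
6: 0xc (blk 3, set 1) → VC-HIT  vc=[13, 15, 7]
7: 0x1c (blk 7, set 1) → VC-HIT  vc=[13, 15, 3]
8: 0x1d (blk 7, set 1) → L1-HIT  vc=[13, 15, 3]
9: 0x37 (blk 13, set 1) → VC-HIT  vc=[7, 15, 3]
10: 0x1e (blk 7, set 1) → VC-HIT  vc=[13, 15, 3]
11: 0xe (blk 3, set 1) → VC-HIT  vc=[13, 15, 7]
12: 0x34 (blk 13, set 1) → VC-HIT  vc=[3, 15, 7]

VC = [3, 15, 7]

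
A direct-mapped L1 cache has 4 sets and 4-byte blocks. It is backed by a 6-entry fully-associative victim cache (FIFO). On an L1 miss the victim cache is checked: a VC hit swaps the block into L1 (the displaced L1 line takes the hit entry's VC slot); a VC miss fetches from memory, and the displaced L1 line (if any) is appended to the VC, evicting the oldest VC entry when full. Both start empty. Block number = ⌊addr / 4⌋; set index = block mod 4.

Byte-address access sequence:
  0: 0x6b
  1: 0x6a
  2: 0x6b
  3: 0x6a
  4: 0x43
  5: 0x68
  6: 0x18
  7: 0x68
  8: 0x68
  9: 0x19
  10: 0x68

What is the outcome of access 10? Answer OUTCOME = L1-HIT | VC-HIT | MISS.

#0 0x6b→b26/s2 MISS; vc=[]
#1 0x6a→b26/s2 L1-HIT; vc=[]
#2 0x6b→b26/s2 L1-HIT; vc=[]
#3 0x6a→b26/s2 L1-HIT; vc=[]
#4 0x43→b16/s0 MISS; vc=[]
#5 0x68→b26/s2 L1-HIT; vc=[]
#6 0x18→b6/s2 MISS; vc=[26]
#7 0x68→b26/s2 VC-HIT; vc=[6]
#8 0x68→b26/s2 L1-HIT; vc=[6]
#9 0x19→b6/s2 VC-HIT; vc=[26]
#10 0x68→b26/s2 VC-HIT; vc=[6]

OUTCOME = VC-HIT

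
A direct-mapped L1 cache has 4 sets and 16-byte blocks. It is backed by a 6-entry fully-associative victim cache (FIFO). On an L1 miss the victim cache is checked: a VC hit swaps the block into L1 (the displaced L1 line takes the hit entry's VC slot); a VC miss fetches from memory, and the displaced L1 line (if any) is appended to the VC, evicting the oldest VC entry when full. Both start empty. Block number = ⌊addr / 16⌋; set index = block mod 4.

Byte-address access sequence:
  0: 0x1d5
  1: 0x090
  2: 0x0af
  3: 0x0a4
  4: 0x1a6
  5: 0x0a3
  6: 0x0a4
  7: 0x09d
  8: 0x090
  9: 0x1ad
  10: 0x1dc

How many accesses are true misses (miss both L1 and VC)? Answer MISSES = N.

#0 0x1d5→b29/s1 MISS; vc=[]
#1 0x90→b9/s1 MISS; vc=[29]
#2 0xaf→b10/s2 MISS; vc=[29]
#3 0xa4→b10/s2 L1-HIT; vc=[29]
#4 0x1a6→b26/s2 MISS; vc=[29,10]
#5 0xa3→b10/s2 VC-HIT; vc=[29,26]
#6 0xa4→b10/s2 L1-HIT; vc=[29,26]
#7 0x9d→b9/s1 L1-HIT; vc=[29,26]
#8 0x90→b9/s1 L1-HIT; vc=[29,26]
#9 0x1ad→b26/s2 VC-HIT; vc=[29,10]
#10 0x1dc→b29/s1 VC-HIT; vc=[9,10]

MISSES = 4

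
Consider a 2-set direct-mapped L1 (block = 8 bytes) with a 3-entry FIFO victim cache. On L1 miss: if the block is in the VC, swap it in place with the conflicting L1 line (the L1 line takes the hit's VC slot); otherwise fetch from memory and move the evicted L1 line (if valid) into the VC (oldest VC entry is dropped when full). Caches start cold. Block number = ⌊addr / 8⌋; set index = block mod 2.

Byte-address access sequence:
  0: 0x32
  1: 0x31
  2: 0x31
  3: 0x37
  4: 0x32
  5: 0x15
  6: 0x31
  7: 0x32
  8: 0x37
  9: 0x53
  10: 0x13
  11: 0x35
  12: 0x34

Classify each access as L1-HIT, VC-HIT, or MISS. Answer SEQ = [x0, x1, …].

#0 0x32→b6/s0 MISS; vc=[]
#1 0x31→b6/s0 L1-HIT; vc=[]
#2 0x31→b6/s0 L1-HIT; vc=[]
#3 0x37→b6/s0 L1-HIT; vc=[]
#4 0x32→b6/s0 L1-HIT; vc=[]
#5 0x15→b2/s0 MISS; vc=[6]
#6 0x31→b6/s0 VC-HIT; vc=[2]
#7 0x32→b6/s0 L1-HIT; vc=[2]
#8 0x37→b6/s0 L1-HIT; vc=[2]
#9 0x53→b10/s0 MISS; vc=[2,6]
#10 0x13→b2/s0 VC-HIT; vc=[10,6]
#11 0x35→b6/s0 VC-HIT; vc=[10,2]
#12 0x34→b6/s0 L1-HIT; vc=[10,2]

SEQ = [MISS, L1-HIT, L1-HIT, L1-HIT, L1-HIT, MISS, VC-HIT, L1-HIT, L1-HIT, MISS, VC-HIT, VC-HIT, L1-HIT]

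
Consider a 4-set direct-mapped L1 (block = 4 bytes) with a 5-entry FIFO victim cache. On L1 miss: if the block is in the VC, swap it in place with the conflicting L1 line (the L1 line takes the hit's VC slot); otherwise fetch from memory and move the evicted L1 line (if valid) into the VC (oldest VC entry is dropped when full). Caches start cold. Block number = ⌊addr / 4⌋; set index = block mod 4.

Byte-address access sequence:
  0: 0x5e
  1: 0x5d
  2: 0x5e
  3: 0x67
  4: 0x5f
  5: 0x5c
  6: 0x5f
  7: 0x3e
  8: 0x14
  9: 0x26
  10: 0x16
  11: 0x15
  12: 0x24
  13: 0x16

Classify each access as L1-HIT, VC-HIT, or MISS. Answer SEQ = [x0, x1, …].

0: 0x5e (blk 23, set 3) → MISS  vc=[]
1: 0x5d (blk 23, set 3) → L1-HIT  vc=[]
2: 0x5e (blk 23, set 3) → L1-HIT  vc=[]
3: 0x67 (blk 25, set 1) → MISS  vc=[]
4: 0x5f (blk 23, set 3) → L1-HIT  vc=[]
5: 0x5c (blk 23, set 3) → L1-HIT  vc=[]
6: 0x5f (blk 23, set 3) → L1-HIT  vc=[]
7: 0x3e (blk 15, set 3) → MISS  vc=[23]
8: 0x14 (blk 5, set 1) → MISS  vc=[23, 25]
9: 0x26 (blk 9, set 1) → MISS  vc=[23, 25, 5]
10: 0x16 (blk 5, set 1) → VC-HIT  vc=[23, 25, 9]
11: 0x15 (blk 5, set 1) → L1-HIT  vc=[23, 25, 9]
12: 0x24 (blk 9, set 1) → VC-HIT  vc=[23, 25, 5]
13: 0x16 (blk 5, set 1) → VC-HIT  vc=[23, 25, 9]

SEQ = [MISS, L1-HIT, L1-HIT, MISS, L1-HIT, L1-HIT, L1-HIT, MISS, MISS, MISS, VC-HIT, L1-HIT, VC-HIT, VC-HIT]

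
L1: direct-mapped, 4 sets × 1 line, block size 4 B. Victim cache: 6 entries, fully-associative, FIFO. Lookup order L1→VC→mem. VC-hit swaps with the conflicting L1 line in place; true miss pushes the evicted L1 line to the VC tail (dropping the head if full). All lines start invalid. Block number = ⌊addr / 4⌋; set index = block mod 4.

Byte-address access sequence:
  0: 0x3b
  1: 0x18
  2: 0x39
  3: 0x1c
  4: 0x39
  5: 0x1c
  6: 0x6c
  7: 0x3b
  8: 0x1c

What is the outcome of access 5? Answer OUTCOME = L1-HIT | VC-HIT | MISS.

OUTCOME = L1-HIT

  [0] addr=0x3b blk=14 s=2: MISS | VC []
  [1] addr=0x18 blk=6 s=2: MISS | VC [14]
  [2] addr=0x39 blk=14 s=2: VC-HIT | VC [6]
  [3] addr=0x1c blk=7 s=3: MISS | VC [6]
  [4] addr=0x39 blk=14 s=2: L1-HIT | VC [6]
  [5] addr=0x1c blk=7 s=3: L1-HIT | VC [6]
  [6] addr=0x6c blk=27 s=3: MISS | VC [6, 7]
  [7] addr=0x3b blk=14 s=2: L1-HIT | VC [6, 7]
  [8] addr=0x1c blk=7 s=3: VC-HIT | VC [6, 27]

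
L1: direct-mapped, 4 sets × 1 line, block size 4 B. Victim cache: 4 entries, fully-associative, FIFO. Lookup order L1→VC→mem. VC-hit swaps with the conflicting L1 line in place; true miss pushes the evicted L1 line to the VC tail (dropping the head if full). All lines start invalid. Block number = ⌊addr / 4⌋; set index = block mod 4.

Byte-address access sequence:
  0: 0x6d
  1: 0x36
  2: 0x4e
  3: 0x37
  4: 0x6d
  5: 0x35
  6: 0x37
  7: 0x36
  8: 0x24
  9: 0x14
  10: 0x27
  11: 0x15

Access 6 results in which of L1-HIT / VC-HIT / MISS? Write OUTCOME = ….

OUTCOME = L1-HIT

0: 0x6d (blk 27, set 3) → MISS  vc=[]
1: 0x36 (blk 13, set 1) → MISS  vc=[]
2: 0x4e (blk 19, set 3) → MISS  vc=[27]
3: 0x37 (blk 13, set 1) → L1-HIT  vc=[27]
4: 0x6d (blk 27, set 3) → VC-HIT  vc=[19]
5: 0x35 (blk 13, set 1) → L1-HIT  vc=[19]
6: 0x37 (blk 13, set 1) → L1-HIT  vc=[19]
7: 0x36 (blk 13, set 1) → L1-HIT  vc=[19]
8: 0x24 (blk 9, set 1) → MISS  vc=[19, 13]
9: 0x14 (blk 5, set 1) → MISS  vc=[19, 13, 9]
10: 0x27 (blk 9, set 1) → VC-HIT  vc=[19, 13, 5]
11: 0x15 (blk 5, set 1) → VC-HIT  vc=[19, 13, 9]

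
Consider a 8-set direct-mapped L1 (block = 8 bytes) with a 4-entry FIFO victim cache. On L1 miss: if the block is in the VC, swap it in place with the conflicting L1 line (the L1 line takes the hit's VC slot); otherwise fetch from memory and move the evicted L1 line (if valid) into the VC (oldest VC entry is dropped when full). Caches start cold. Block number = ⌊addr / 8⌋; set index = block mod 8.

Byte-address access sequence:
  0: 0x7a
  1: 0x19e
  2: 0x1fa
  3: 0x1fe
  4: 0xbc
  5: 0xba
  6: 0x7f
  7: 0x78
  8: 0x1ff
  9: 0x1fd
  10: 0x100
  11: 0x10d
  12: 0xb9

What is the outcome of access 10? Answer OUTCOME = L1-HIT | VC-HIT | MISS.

OUTCOME = MISS

0: 0x7a (blk 15, set 7) → MISS  vc=[]
1: 0x19e (blk 51, set 3) → MISS  vc=[]
2: 0x1fa (blk 63, set 7) → MISS  vc=[15]
3: 0x1fe (blk 63, set 7) → L1-HIT  vc=[15]
4: 0xbc (blk 23, set 7) → MISS  vc=[15, 63]
5: 0xba (blk 23, set 7) → L1-HIT  vc=[15, 63]
6: 0x7f (blk 15, set 7) → VC-HIT  vc=[23, 63]
7: 0x78 (blk 15, set 7) → L1-HIT  vc=[23, 63]
8: 0x1ff (blk 63, set 7) → VC-HIT  vc=[23, 15]
9: 0x1fd (blk 63, set 7) → L1-HIT  vc=[23, 15]
10: 0x100 (blk 32, set 0) → MISS  vc=[23, 15]
11: 0x10d (blk 33, set 1) → MISS  vc=[23, 15]
12: 0xb9 (blk 23, set 7) → VC-HIT  vc=[63, 15]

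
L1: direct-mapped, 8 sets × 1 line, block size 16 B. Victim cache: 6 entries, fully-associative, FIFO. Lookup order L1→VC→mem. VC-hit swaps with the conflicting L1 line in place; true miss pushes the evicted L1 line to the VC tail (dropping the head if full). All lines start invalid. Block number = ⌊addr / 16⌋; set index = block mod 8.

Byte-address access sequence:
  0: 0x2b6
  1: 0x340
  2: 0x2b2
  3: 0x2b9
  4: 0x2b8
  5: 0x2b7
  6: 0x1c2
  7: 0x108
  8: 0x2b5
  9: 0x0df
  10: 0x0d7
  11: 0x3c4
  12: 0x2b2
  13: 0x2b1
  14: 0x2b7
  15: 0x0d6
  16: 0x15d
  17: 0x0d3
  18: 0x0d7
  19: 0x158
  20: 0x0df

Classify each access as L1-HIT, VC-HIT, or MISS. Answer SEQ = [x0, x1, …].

SEQ = [MISS, MISS, L1-HIT, L1-HIT, L1-HIT, L1-HIT, MISS, MISS, L1-HIT, MISS, L1-HIT, MISS, L1-HIT, L1-HIT, L1-HIT, L1-HIT, MISS, VC-HIT, L1-HIT, VC-HIT, VC-HIT]

  [0] addr=0x2b6 blk=43 s=3: MISS | VC []
  [1] addr=0x340 blk=52 s=4: MISS | VC []
  [2] addr=0x2b2 blk=43 s=3: L1-HIT | VC []
  [3] addr=0x2b9 blk=43 s=3: L1-HIT | VC []
  [4] addr=0x2b8 blk=43 s=3: L1-HIT | VC []
  [5] addr=0x2b7 blk=43 s=3: L1-HIT | VC []
  [6] addr=0x1c2 blk=28 s=4: MISS | VC [52]
  [7] addr=0x108 blk=16 s=0: MISS | VC [52]
  [8] addr=0x2b5 blk=43 s=3: L1-HIT | VC [52]
  [9] addr=0xdf blk=13 s=5: MISS | VC [52]
  [10] addr=0xd7 blk=13 s=5: L1-HIT | VC [52]
  [11] addr=0x3c4 blk=60 s=4: MISS | VC [52, 28]
  [12] addr=0x2b2 blk=43 s=3: L1-HIT | VC [52, 28]
  [13] addr=0x2b1 blk=43 s=3: L1-HIT | VC [52, 28]
  [14] addr=0x2b7 blk=43 s=3: L1-HIT | VC [52, 28]
  [15] addr=0xd6 blk=13 s=5: L1-HIT | VC [52, 28]
  [16] addr=0x15d blk=21 s=5: MISS | VC [52, 28, 13]
  [17] addr=0xd3 blk=13 s=5: VC-HIT | VC [52, 28, 21]
  [18] addr=0xd7 blk=13 s=5: L1-HIT | VC [52, 28, 21]
  [19] addr=0x158 blk=21 s=5: VC-HIT | VC [52, 28, 13]
  [20] addr=0xdf blk=13 s=5: VC-HIT | VC [52, 28, 21]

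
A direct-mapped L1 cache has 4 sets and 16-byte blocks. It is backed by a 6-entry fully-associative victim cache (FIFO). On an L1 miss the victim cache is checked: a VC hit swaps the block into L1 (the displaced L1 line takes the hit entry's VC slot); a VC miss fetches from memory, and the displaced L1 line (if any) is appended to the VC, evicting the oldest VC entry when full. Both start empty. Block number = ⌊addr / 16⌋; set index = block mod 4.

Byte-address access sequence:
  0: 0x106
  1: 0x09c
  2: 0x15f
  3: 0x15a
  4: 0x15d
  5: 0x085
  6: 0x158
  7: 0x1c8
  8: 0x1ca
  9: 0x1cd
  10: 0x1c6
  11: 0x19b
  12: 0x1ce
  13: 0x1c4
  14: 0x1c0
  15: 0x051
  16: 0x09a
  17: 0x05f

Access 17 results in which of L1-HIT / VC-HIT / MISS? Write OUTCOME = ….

  [0] addr=0x106 blk=16 s=0: MISS | VC []
  [1] addr=0x9c blk=9 s=1: MISS | VC []
  [2] addr=0x15f blk=21 s=1: MISS | VC [9]
  [3] addr=0x15a blk=21 s=1: L1-HIT | VC [9]
  [4] addr=0x15d blk=21 s=1: L1-HIT | VC [9]
  [5] addr=0x85 blk=8 s=0: MISS | VC [9, 16]
  [6] addr=0x158 blk=21 s=1: L1-HIT | VC [9, 16]
  [7] addr=0x1c8 blk=28 s=0: MISS | VC [9, 16, 8]
  [8] addr=0x1ca blk=28 s=0: L1-HIT | VC [9, 16, 8]
  [9] addr=0x1cd blk=28 s=0: L1-HIT | VC [9, 16, 8]
  [10] addr=0x1c6 blk=28 s=0: L1-HIT | VC [9, 16, 8]
  [11] addr=0x19b blk=25 s=1: MISS | VC [9, 16, 8, 21]
  [12] addr=0x1ce blk=28 s=0: L1-HIT | VC [9, 16, 8, 21]
  [13] addr=0x1c4 blk=28 s=0: L1-HIT | VC [9, 16, 8, 21]
  [14] addr=0x1c0 blk=28 s=0: L1-HIT | VC [9, 16, 8, 21]
  [15] addr=0x51 blk=5 s=1: MISS | VC [9, 16, 8, 21, 25]
  [16] addr=0x9a blk=9 s=1: VC-HIT | VC [5, 16, 8, 21, 25]
  [17] addr=0x5f blk=5 s=1: VC-HIT | VC [9, 16, 8, 21, 25]

OUTCOME = VC-HIT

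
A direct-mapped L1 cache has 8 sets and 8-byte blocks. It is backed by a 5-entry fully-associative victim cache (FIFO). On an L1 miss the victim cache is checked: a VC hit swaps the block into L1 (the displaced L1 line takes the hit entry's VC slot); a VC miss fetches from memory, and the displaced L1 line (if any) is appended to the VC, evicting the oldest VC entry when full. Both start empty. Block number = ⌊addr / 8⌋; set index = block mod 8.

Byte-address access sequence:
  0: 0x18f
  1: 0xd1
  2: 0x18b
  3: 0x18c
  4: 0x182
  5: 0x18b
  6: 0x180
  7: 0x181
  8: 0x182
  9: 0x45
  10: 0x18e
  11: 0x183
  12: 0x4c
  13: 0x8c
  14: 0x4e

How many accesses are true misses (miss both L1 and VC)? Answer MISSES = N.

#0 0x18f→b49/s1 MISS; vc=[]
#1 0xd1→b26/s2 MISS; vc=[]
#2 0x18b→b49/s1 L1-HIT; vc=[]
#3 0x18c→b49/s1 L1-HIT; vc=[]
#4 0x182→b48/s0 MISS; vc=[]
#5 0x18b→b49/s1 L1-HIT; vc=[]
#6 0x180→b48/s0 L1-HIT; vc=[]
#7 0x181→b48/s0 L1-HIT; vc=[]
#8 0x182→b48/s0 L1-HIT; vc=[]
#9 0x45→b8/s0 MISS; vc=[48]
#10 0x18e→b49/s1 L1-HIT; vc=[48]
#11 0x183→b48/s0 VC-HIT; vc=[8]
#12 0x4c→b9/s1 MISS; vc=[8,49]
#13 0x8c→b17/s1 MISS; vc=[8,49,9]
#14 0x4e→b9/s1 VC-HIT; vc=[8,49,17]

MISSES = 6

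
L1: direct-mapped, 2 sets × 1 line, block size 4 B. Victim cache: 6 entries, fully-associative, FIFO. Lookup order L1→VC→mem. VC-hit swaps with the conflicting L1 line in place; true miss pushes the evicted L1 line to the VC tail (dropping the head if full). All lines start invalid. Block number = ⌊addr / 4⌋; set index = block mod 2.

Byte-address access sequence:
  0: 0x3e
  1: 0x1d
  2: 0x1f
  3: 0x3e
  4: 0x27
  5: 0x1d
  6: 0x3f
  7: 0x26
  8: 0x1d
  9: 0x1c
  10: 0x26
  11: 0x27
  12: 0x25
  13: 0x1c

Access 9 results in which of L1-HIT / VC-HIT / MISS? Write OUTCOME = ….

OUTCOME = L1-HIT

  [0] addr=0x3e blk=15 s=1: MISS | VC []
  [1] addr=0x1d blk=7 s=1: MISS | VC [15]
  [2] addr=0x1f blk=7 s=1: L1-HIT | VC [15]
  [3] addr=0x3e blk=15 s=1: VC-HIT | VC [7]
  [4] addr=0x27 blk=9 s=1: MISS | VC [7, 15]
  [5] addr=0x1d blk=7 s=1: VC-HIT | VC [9, 15]
  [6] addr=0x3f blk=15 s=1: VC-HIT | VC [9, 7]
  [7] addr=0x26 blk=9 s=1: VC-HIT | VC [15, 7]
  [8] addr=0x1d blk=7 s=1: VC-HIT | VC [15, 9]
  [9] addr=0x1c blk=7 s=1: L1-HIT | VC [15, 9]
  [10] addr=0x26 blk=9 s=1: VC-HIT | VC [15, 7]
  [11] addr=0x27 blk=9 s=1: L1-HIT | VC [15, 7]
  [12] addr=0x25 blk=9 s=1: L1-HIT | VC [15, 7]
  [13] addr=0x1c blk=7 s=1: VC-HIT | VC [15, 9]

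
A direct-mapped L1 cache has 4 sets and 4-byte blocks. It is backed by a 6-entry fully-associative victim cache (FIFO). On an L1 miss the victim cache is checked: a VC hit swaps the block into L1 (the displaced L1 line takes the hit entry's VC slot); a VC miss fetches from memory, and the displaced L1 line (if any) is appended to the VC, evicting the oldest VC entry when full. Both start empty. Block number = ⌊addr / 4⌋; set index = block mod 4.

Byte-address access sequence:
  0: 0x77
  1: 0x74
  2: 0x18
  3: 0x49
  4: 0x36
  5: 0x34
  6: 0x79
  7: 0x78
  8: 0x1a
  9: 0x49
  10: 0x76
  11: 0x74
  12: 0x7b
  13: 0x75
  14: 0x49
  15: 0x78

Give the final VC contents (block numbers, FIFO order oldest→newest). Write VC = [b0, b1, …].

VC = [18, 13, 6]

#0 0x77→b29/s1 MISS; vc=[]
#1 0x74→b29/s1 L1-HIT; vc=[]
#2 0x18→b6/s2 MISS; vc=[]
#3 0x49→b18/s2 MISS; vc=[6]
#4 0x36→b13/s1 MISS; vc=[6,29]
#5 0x34→b13/s1 L1-HIT; vc=[6,29]
#6 0x79→b30/s2 MISS; vc=[6,29,18]
#7 0x78→b30/s2 L1-HIT; vc=[6,29,18]
#8 0x1a→b6/s2 VC-HIT; vc=[30,29,18]
#9 0x49→b18/s2 VC-HIT; vc=[30,29,6]
#10 0x76→b29/s1 VC-HIT; vc=[30,13,6]
#11 0x74→b29/s1 L1-HIT; vc=[30,13,6]
#12 0x7b→b30/s2 VC-HIT; vc=[18,13,6]
#13 0x75→b29/s1 L1-HIT; vc=[18,13,6]
#14 0x49→b18/s2 VC-HIT; vc=[30,13,6]
#15 0x78→b30/s2 VC-HIT; vc=[18,13,6]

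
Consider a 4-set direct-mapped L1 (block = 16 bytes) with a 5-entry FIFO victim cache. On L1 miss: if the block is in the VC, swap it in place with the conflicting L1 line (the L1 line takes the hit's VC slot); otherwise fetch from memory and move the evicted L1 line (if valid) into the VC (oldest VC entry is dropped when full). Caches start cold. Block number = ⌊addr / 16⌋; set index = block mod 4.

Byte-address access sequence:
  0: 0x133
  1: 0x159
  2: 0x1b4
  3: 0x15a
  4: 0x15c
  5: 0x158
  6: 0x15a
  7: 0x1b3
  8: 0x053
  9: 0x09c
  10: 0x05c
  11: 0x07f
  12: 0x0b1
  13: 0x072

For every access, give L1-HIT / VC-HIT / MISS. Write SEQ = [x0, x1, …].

0: 0x133 (blk 19, set 3) → MISS  vc=[]
1: 0x159 (blk 21, set 1) → MISS  vc=[]
2: 0x1b4 (blk 27, set 3) → MISS  vc=[19]
3: 0x15a (blk 21, set 1) → L1-HIT  vc=[19]
4: 0x15c (blk 21, set 1) → L1-HIT  vc=[19]
5: 0x158 (blk 21, set 1) → L1-HIT  vc=[19]
6: 0x15a (blk 21, set 1) → L1-HIT  vc=[19]
7: 0x1b3 (blk 27, set 3) → L1-HIT  vc=[19]
8: 0x53 (blk 5, set 1) → MISS  vc=[19, 21]
9: 0x9c (blk 9, set 1) → MISS  vc=[19, 21, 5]
10: 0x5c (blk 5, set 1) → VC-HIT  vc=[19, 21, 9]
11: 0x7f (blk 7, set 3) → MISS  vc=[19, 21, 9, 27]
12: 0xb1 (blk 11, set 3) → MISS  vc=[19, 21, 9, 27, 7]
13: 0x72 (blk 7, set 3) → VC-HIT  vc=[19, 21, 9, 27, 11]

SEQ = [MISS, MISS, MISS, L1-HIT, L1-HIT, L1-HIT, L1-HIT, L1-HIT, MISS, MISS, VC-HIT, MISS, MISS, VC-HIT]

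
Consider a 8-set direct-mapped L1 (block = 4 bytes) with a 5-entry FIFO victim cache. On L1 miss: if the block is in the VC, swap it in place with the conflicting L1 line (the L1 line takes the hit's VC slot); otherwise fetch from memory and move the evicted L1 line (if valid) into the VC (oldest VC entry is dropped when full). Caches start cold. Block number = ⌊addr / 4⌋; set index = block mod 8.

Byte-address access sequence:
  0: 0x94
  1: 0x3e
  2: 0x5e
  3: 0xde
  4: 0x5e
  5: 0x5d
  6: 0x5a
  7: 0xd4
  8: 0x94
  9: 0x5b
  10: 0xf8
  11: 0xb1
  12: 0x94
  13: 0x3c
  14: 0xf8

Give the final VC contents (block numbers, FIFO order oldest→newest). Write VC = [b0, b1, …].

  [0] addr=0x94 blk=37 s=5: MISS | VC []
  [1] addr=0x3e blk=15 s=7: MISS | VC []
  [2] addr=0x5e blk=23 s=7: MISS | VC [15]
  [3] addr=0xde blk=55 s=7: MISS | VC [15, 23]
  [4] addr=0x5e blk=23 s=7: VC-HIT | VC [15, 55]
  [5] addr=0x5d blk=23 s=7: L1-HIT | VC [15, 55]
  [6] addr=0x5a blk=22 s=6: MISS | VC [15, 55]
  [7] addr=0xd4 blk=53 s=5: MISS | VC [15, 55, 37]
  [8] addr=0x94 blk=37 s=5: VC-HIT | VC [15, 55, 53]
  [9] addr=0x5b blk=22 s=6: L1-HIT | VC [15, 55, 53]
  [10] addr=0xf8 blk=62 s=6: MISS | VC [15, 55, 53, 22]
  [11] addr=0xb1 blk=44 s=4: MISS | VC [15, 55, 53, 22]
  [12] addr=0x94 blk=37 s=5: L1-HIT | VC [15, 55, 53, 22]
  [13] addr=0x3c blk=15 s=7: VC-HIT | VC [23, 55, 53, 22]
  [14] addr=0xf8 blk=62 s=6: L1-HIT | VC [23, 55, 53, 22]

VC = [23, 55, 53, 22]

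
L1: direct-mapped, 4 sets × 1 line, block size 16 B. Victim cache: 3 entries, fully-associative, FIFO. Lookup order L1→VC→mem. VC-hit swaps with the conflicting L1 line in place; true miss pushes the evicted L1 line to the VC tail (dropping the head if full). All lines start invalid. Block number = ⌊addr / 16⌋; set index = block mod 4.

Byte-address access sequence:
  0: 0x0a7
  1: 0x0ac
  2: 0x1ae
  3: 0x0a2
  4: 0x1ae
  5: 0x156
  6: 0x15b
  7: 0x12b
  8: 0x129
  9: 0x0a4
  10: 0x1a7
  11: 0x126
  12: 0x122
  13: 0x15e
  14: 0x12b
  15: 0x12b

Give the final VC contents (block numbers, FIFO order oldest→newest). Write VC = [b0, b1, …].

#0 0xa7→b10/s2 MISS; vc=[]
#1 0xac→b10/s2 L1-HIT; vc=[]
#2 0x1ae→b26/s2 MISS; vc=[10]
#3 0xa2→b10/s2 VC-HIT; vc=[26]
#4 0x1ae→b26/s2 VC-HIT; vc=[10]
#5 0x156→b21/s1 MISS; vc=[10]
#6 0x15b→b21/s1 L1-HIT; vc=[10]
#7 0x12b→b18/s2 MISS; vc=[10,26]
#8 0x129→b18/s2 L1-HIT; vc=[10,26]
#9 0xa4→b10/s2 VC-HIT; vc=[18,26]
#10 0x1a7→b26/s2 VC-HIT; vc=[18,10]
#11 0x126→b18/s2 VC-HIT; vc=[26,10]
#12 0x122→b18/s2 L1-HIT; vc=[26,10]
#13 0x15e→b21/s1 L1-HIT; vc=[26,10]
#14 0x12b→b18/s2 L1-HIT; vc=[26,10]
#15 0x12b→b18/s2 L1-HIT; vc=[26,10]

VC = [26, 10]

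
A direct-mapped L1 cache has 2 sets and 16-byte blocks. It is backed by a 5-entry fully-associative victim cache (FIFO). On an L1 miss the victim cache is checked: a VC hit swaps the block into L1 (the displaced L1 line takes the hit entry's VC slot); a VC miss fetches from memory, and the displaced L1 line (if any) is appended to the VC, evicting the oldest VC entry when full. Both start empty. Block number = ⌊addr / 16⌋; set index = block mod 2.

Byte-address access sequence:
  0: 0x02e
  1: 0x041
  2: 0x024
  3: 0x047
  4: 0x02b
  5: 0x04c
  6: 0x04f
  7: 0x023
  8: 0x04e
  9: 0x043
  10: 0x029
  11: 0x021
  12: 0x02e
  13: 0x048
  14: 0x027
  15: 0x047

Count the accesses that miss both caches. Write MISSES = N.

MISSES = 2

  [0] addr=0x2e blk=2 s=0: MISS | VC []
  [1] addr=0x41 blk=4 s=0: MISS | VC [2]
  [2] addr=0x24 blk=2 s=0: VC-HIT | VC [4]
  [3] addr=0x47 blk=4 s=0: VC-HIT | VC [2]
  [4] addr=0x2b blk=2 s=0: VC-HIT | VC [4]
  [5] addr=0x4c blk=4 s=0: VC-HIT | VC [2]
  [6] addr=0x4f blk=4 s=0: L1-HIT | VC [2]
  [7] addr=0x23 blk=2 s=0: VC-HIT | VC [4]
  [8] addr=0x4e blk=4 s=0: VC-HIT | VC [2]
  [9] addr=0x43 blk=4 s=0: L1-HIT | VC [2]
  [10] addr=0x29 blk=2 s=0: VC-HIT | VC [4]
  [11] addr=0x21 blk=2 s=0: L1-HIT | VC [4]
  [12] addr=0x2e blk=2 s=0: L1-HIT | VC [4]
  [13] addr=0x48 blk=4 s=0: VC-HIT | VC [2]
  [14] addr=0x27 blk=2 s=0: VC-HIT | VC [4]
  [15] addr=0x47 blk=4 s=0: VC-HIT | VC [2]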